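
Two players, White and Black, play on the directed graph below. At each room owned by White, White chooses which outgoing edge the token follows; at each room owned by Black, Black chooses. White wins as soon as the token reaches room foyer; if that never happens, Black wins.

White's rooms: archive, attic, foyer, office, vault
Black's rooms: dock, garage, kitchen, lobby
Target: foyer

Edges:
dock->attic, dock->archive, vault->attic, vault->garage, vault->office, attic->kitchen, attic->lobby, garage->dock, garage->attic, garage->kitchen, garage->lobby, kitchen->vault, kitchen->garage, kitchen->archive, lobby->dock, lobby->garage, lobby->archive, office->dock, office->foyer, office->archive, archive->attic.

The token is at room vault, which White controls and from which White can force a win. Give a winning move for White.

A0 = {foyer}
A1: add {office} — office (White) has office→foyer.
A2: add {vault} — vault (White) has vault→office.
A3 = A2; e.g. dock (Black) can still go to attic. Fixed point.
From vault, successor office is in the attractor (rank 1); the other successors attic, garage are not.

office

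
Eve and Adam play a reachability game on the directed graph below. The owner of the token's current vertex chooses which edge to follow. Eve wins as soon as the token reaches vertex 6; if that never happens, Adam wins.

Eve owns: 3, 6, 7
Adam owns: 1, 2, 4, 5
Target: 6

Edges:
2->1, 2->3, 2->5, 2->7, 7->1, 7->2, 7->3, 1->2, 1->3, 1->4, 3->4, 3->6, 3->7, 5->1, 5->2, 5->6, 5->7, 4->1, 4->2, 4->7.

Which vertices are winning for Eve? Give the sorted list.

A0 = {6}
A1: add {3} — 3 (Eve) has 3→6.
A2: add {7} — 7 (Eve) has 7→3.
A3 = A2; e.g. 1 (Adam) can still go to 2. Fixed point.
Eve's winning region = {3, 6, 7}.

3, 6, 7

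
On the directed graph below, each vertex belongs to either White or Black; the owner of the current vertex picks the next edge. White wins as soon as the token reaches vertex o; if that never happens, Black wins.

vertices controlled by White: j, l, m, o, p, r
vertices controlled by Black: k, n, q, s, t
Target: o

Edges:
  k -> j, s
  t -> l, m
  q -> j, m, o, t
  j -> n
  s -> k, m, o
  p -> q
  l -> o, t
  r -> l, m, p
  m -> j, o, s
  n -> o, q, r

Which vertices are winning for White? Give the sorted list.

l, m, o, r, t

A0 = {o}
A1: add {l, m} — l (White) has l→o; m (White) has m→o.
A2: add {r, t} — r (White) has r→l; t (Black): all of {l, m} already in.
A3 = A2; e.g. j (White) has no edge into A2. Fixed point.
White's winning region = {l, m, o, r, t}.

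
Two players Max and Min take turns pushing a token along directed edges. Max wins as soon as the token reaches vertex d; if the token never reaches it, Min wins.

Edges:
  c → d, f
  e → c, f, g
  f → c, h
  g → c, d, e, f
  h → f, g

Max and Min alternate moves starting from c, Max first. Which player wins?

Track states (vertex, player-to-move).
A0 = {(d,Max), (d,Min)}
A1: add {(c,Max), (g,Max)}.
(c,Max) ∈ A1 ⇒ Max forces the target.

Max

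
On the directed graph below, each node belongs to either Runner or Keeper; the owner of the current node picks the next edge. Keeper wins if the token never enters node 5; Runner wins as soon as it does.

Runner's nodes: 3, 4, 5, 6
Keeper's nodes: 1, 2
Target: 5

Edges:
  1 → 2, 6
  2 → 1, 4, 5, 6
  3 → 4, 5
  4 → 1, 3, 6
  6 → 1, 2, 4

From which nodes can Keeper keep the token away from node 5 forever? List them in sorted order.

A0 = {5}
A1: add {3} — 3 (Runner) has 3→5.
A2: add {4} — 4 (Runner) has 4→3.
A3: add {6} — 6 (Runner) has 6→4.
A4 = A3; e.g. 1 (Keeper) can still go to 2. Fixed point.
Runner's attractor = {3, 4, 5, 6}; Keeper avoids the target exactly from the complement.

1, 2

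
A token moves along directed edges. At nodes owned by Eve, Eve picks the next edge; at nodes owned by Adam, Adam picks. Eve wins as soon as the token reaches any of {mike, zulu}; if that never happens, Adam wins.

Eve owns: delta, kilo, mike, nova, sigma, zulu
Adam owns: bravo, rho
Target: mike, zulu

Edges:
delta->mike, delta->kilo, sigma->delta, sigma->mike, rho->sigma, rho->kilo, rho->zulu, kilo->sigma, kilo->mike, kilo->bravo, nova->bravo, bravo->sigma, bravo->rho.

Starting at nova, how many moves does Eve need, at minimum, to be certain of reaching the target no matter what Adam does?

A0 = {mike, zulu}
A1: add {delta, kilo, sigma} — delta (Eve) has delta→mike; sigma (Eve) has sigma→mike; kilo (Eve) has kilo→mike.
A2: add {rho} — rho (Adam): all of {sigma, kilo, zulu} already in.
A3: add {bravo} — bravo (Adam): all of {sigma, rho} already in.
A4: add {nova} — nova (Eve) has nova→bravo.
A4 = all vertices. Fixed point.
nova enters the attractor at level 4, so Eve can force the target in 4 moves from there.

4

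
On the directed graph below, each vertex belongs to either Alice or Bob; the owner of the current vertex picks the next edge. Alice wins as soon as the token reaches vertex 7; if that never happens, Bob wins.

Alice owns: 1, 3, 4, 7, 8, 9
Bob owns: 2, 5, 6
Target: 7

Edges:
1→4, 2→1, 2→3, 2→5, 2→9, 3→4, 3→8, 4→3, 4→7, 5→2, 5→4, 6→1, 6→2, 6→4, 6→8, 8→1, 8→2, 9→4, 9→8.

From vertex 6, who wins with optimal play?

A0 = {7}
A1: add {4} — 4 (Alice) has 4→7.
A2: add {1, 3, 9} — 1 (Alice) has 1→4; 3 (Alice) has 3→4; 9 (Alice) has 9→4.
A3: add {8} — 8 (Alice) has 8→1.
A4 = A3; e.g. 2 (Bob) can still go to 5. Fixed point.
6 never enters the attractor, so Bob can avoid the target forever.

Bob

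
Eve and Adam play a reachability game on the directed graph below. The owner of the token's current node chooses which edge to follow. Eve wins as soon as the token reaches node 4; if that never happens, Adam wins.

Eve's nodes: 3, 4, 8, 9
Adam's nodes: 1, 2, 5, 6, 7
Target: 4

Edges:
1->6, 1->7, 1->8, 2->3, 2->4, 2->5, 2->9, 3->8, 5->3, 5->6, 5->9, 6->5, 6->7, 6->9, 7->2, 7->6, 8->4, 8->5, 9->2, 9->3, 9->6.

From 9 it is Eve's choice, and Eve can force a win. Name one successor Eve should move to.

3

A0 = {4}
A1: add {8} — 8 (Eve) has 8→4.
A2: add {3} — 3 (Eve) has 3→8.
A3: add {9} — 9 (Eve) has 9→3.
A4 = A3; e.g. 1 (Adam) can still go to 6. Fixed point.
From 9, successor 3 is in the attractor (rank 2); the other successors 2, 6 are not.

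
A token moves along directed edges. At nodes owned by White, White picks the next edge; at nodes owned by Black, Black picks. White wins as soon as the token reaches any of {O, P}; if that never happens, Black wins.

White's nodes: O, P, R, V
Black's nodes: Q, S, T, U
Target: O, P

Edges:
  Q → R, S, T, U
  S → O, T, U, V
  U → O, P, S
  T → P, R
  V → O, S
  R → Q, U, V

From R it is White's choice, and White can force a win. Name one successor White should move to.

A0 = {O, P}
A1: add {V} — V (White) has V→O.
A2: add {R} — R (White) has R→V.
A3: add {T} — T (Black): all of {P, R} already in.
A4 = A3; e.g. Q (Black) can still go to S. Fixed point.
From R, successor V is in the attractor (rank 1); the other successors Q, U are not.

V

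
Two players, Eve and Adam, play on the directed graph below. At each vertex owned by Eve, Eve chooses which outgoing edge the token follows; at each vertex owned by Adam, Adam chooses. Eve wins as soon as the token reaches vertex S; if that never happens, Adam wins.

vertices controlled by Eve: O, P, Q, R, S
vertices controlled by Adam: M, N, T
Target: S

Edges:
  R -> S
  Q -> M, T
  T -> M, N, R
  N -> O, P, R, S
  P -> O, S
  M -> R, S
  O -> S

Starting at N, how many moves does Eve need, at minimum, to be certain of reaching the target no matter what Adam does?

2

A0 = {S}
A1: add {O, P, R} — O (Eve) has O→S; P (Eve) has P→S; R (Eve) has R→S.
A2: add {M, N} — M (Adam): all of {R, S} already in; N (Adam): all of {O, P, R, S} already in.
N enters the attractor at level 2, so Eve can force the target in 2 moves from there.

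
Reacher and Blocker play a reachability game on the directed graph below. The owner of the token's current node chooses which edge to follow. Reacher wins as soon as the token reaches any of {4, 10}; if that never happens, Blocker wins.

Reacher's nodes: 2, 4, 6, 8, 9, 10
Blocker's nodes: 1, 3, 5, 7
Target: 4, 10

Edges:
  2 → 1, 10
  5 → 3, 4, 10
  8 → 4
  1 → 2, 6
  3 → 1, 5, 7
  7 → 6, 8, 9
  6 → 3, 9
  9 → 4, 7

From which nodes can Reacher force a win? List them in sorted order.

1, 2, 4, 6, 7, 8, 9, 10

A0 = {4, 10}
A1: add {2, 8, 9} — 2 (Reacher) has 2→10; 8 (Reacher) has 8→4; 9 (Reacher) has 9→4.
A2: add {6} — 6 (Reacher) has 6→9.
A3: add {1, 7} — 1 (Blocker): all of {2, 6} already in; 7 (Blocker): all of {6, 8, 9} already in.
A4 = A3; e.g. 3 (Blocker) can still go to 5. Fixed point.
Reacher's winning region = {1, 2, 4, 6, 7, 8, 9, 10}.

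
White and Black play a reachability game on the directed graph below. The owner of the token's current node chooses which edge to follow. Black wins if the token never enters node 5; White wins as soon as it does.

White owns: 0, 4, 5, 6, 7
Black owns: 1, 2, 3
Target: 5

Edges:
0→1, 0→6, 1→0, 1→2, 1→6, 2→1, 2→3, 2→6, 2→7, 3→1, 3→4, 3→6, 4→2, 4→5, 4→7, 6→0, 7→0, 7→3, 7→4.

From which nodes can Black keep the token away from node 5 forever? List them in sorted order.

0, 1, 2, 3, 6

A0 = {5}
A1: add {4} — 4 (White) has 4→5.
A2: add {7} — 7 (White) has 7→4.
A3 = A2; e.g. 0 (White) has no edge into A2. Fixed point.
White's attractor = {4, 5, 7}; Black avoids the target exactly from the complement.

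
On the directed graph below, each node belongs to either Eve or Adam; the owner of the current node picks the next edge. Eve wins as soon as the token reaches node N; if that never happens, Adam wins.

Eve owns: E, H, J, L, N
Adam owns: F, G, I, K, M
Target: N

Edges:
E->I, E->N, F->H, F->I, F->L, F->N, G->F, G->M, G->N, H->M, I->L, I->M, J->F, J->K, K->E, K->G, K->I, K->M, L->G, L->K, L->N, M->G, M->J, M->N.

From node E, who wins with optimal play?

Eve

A0 = {N}
A1: add {E, L} — E (Eve) has E→N; L (Eve) has L→N.
A2 = A1; e.g. F (Adam) can still go to H. Fixed point.
E ∈ A1, so Eve can force the target.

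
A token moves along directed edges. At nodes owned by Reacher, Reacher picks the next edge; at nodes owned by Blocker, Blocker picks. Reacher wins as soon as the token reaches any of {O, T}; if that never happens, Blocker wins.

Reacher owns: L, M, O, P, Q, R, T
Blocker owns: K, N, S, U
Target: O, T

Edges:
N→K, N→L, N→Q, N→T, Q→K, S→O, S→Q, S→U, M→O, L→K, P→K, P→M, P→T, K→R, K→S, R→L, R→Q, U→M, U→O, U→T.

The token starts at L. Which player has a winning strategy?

A0 = {O, T}
A1: add {M, P} — M (Reacher) has M→O; P (Reacher) has P→T.
A2: add {U} — U (Blocker): all of {M, O, T} already in.
A3 = A2; e.g. K (Blocker) can still go to R. Fixed point.
L never enters the attractor, so Blocker can avoid the target forever.

Blocker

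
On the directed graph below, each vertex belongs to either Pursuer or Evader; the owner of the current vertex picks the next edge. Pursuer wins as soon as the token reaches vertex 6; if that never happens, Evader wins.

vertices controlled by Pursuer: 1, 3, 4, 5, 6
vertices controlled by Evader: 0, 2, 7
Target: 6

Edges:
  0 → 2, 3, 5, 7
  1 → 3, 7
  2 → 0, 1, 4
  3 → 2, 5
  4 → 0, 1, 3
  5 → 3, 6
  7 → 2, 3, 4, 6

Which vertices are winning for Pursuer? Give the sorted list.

A0 = {6}
A1: add {5} — 5 (Pursuer) has 5→6.
A2: add {3} — 3 (Pursuer) has 3→5.
A3: add {1, 4} — 1 (Pursuer) has 1→3; 4 (Pursuer) has 4→3.
A4 = A3; e.g. 0 (Evader) can still go to 2. Fixed point.
Pursuer's winning region = {1, 3, 4, 5, 6}.

1, 3, 4, 5, 6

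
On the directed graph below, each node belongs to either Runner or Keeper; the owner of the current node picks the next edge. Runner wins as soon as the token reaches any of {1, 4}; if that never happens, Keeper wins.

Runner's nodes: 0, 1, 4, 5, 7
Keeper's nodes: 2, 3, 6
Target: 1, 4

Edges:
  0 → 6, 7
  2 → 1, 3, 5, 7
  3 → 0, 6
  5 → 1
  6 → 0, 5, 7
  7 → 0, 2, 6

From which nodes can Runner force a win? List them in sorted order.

1, 4, 5

A0 = {1, 4}
A1: add {5} — 5 (Runner) has 5→1.
A2 = A1; e.g. 0 (Runner) has no edge into A1. Fixed point.
Runner's winning region = {1, 4, 5}.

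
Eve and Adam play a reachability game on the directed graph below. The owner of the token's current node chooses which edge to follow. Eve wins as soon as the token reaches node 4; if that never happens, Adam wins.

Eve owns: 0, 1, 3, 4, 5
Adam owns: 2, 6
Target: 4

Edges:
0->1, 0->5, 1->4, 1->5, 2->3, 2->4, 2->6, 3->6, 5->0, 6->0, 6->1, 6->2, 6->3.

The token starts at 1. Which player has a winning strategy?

Eve

A0 = {4}
A1: add {1} — 1 (Eve) has 1→4.
1 ∈ A1, so Eve can force the target.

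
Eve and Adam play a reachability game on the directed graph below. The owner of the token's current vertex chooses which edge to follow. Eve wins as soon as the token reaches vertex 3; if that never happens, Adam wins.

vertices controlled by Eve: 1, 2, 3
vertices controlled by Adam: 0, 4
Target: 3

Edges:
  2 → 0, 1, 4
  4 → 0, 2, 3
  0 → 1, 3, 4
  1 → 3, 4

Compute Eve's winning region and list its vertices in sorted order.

1, 2, 3

A0 = {3}
A1: add {1} — 1 (Eve) has 1→3.
A2: add {2} — 2 (Eve) has 2→1.
A3 = A2; e.g. 0 (Adam) can still go to 4. Fixed point.
Eve's winning region = {1, 2, 3}.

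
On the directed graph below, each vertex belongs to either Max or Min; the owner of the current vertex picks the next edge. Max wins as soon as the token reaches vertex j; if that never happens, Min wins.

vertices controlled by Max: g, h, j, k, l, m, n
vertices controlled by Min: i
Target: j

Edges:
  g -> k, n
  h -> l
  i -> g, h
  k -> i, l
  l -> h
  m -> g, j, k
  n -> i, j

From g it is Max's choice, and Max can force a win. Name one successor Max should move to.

A0 = {j}
A1: add {m, n} — m (Max) has m→j; n (Max) has n→j.
A2: add {g} — g (Max) has g→n.
A3 = A2; e.g. h (Max) has no edge into A2. Fixed point.
From g, successor n is in the attractor (rank 1); the other successor k is not.

n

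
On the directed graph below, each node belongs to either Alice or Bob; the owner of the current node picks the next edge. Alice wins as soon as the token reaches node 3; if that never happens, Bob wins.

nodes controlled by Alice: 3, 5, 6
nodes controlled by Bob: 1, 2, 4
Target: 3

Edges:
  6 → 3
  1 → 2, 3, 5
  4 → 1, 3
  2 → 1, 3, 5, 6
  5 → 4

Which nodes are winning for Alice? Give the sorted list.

3, 6

A0 = {3}
A1: add {6} — 6 (Alice) has 6→3.
A2 = A1; e.g. 1 (Bob) can still go to 2. Fixed point.
Alice's winning region = {3, 6}.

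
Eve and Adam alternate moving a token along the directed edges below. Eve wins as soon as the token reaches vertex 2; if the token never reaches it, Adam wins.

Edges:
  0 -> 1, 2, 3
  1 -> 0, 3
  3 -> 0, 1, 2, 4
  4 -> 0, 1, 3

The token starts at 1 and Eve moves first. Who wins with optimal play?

Track states (vertex, player-to-move).
A0 = {(2,Eve), (2,Adam)}
A1: add {(0,Eve), (3,Eve)}.
A2: add {(1,Adam)}.
A3: add {(4,Eve)}.
A4 = A3; e.g. (0,Adam) stays out. (1,Eve) never enters ⇒ Adam avoids the target.

Adam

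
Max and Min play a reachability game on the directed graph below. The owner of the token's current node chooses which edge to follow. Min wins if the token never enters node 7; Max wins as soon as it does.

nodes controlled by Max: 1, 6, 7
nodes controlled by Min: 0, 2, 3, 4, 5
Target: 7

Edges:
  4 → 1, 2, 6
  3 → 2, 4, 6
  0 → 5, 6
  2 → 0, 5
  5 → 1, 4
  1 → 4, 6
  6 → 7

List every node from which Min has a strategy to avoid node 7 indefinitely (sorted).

A0 = {7}
A1: add {6} — 6 (Max) has 6→7.
A2: add {1} — 1 (Max) has 1→6.
A3 = A2; e.g. 0 (Min) can still go to 5. Fixed point.
Max's attractor = {1, 6, 7}; Min avoids the target exactly from the complement.

0, 2, 3, 4, 5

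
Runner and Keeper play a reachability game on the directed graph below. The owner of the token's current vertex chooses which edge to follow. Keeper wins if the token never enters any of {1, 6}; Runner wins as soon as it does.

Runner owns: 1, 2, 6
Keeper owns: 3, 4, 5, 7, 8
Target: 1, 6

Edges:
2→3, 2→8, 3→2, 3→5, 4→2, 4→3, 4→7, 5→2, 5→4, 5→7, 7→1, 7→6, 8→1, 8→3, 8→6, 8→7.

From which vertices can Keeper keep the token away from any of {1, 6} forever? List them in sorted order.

2, 3, 4, 5, 8

A0 = {1, 6}
A1: add {7} — 7 (Keeper): all of {1, 6} already in.
A2 = A1; e.g. 2 (Runner) has no edge into A1. Fixed point.
Runner's attractor = {1, 6, 7}; Keeper avoids the target exactly from the complement.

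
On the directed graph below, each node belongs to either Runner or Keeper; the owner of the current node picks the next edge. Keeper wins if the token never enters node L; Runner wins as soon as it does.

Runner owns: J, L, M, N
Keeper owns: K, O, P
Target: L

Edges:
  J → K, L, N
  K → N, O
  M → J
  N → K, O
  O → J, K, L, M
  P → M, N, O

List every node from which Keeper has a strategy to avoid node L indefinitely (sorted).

A0 = {L}
A1: add {J} — J (Runner) has J→L.
A2: add {M} — M (Runner) has M→J.
A3 = A2; e.g. K (Keeper) can still go to N. Fixed point.
Runner's attractor = {J, L, M}; Keeper avoids the target exactly from the complement.

K, N, O, P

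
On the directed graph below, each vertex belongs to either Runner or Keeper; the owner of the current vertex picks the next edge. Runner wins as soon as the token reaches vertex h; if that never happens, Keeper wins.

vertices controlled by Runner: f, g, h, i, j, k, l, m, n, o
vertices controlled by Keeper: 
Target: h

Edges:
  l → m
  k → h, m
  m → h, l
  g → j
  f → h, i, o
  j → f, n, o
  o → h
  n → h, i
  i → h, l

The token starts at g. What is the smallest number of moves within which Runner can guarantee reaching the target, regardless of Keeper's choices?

3

A0 = {h}
A1: add {f, i, k, m, n, o} — f (Runner) has f→h; i (Runner) has i→h; k (Runner) has k→h; m (Runner) has m→h; n (Runner) has n→h; o (Runner) has o→h.
A2: add {j, l} — j (Runner) has j→f; l (Runner) has l→m.
A3: add {g} — g (Runner) has g→j.
A3 = all vertices. Fixed point.
g enters the attractor at level 3, so Runner can force the target in 3 moves from there.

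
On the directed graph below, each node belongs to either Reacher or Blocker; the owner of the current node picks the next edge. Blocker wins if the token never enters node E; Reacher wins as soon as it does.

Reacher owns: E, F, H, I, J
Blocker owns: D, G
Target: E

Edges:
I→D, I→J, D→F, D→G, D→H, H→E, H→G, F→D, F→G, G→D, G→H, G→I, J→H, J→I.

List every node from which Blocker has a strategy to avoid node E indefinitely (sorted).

A0 = {E}
A1: add {H} — H (Reacher) has H→E.
A2: add {J} — J (Reacher) has J→H.
A3: add {I} — I (Reacher) has I→J.
A4 = A3; e.g. D (Blocker) can still go to F. Fixed point.
Reacher's attractor = {E, H, I, J}; Blocker avoids the target exactly from the complement.

D, F, G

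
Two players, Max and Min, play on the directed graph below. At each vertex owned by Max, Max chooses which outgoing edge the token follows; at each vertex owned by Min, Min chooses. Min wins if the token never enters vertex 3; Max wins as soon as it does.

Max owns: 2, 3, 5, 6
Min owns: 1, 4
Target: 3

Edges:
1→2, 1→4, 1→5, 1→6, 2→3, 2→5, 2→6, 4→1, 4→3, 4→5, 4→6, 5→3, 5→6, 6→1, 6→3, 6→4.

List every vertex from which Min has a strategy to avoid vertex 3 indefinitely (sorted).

A0 = {3}
A1: add {2, 5, 6} — 2 (Max) has 2→3; 5 (Max) has 5→3; 6 (Max) has 6→3.
A2 = A1; e.g. 1 (Min) can still go to 4. Fixed point.
Max's attractor = {2, 3, 5, 6}; Min avoids the target exactly from the complement.

1, 4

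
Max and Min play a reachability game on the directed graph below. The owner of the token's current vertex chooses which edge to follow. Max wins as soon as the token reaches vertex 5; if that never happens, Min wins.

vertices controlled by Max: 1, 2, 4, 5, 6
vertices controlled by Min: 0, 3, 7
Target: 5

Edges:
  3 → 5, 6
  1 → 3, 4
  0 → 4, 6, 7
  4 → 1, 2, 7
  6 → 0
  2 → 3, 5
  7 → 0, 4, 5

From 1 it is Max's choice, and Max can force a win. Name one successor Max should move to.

A0 = {5}
A1: add {2} — 2 (Max) has 2→5.
A2: add {4} — 4 (Max) has 4→2.
A3: add {1} — 1 (Max) has 1→4.
A4 = A3; e.g. 0 (Min) can still go to 6. Fixed point.
From 1, successor 4 is in the attractor (rank 2); the other successor 3 is not.

4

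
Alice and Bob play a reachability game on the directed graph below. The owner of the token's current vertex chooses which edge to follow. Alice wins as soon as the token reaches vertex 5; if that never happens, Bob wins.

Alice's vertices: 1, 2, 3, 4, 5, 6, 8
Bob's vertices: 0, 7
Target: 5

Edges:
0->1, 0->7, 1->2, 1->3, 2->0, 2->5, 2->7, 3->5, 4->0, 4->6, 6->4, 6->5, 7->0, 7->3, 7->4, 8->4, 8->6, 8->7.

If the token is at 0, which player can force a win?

A0 = {5}
A1: add {2, 3, 6} — 2 (Alice) has 2→5; 3 (Alice) has 3→5; 6 (Alice) has 6→5.
A2: add {1, 4, 8} — 1 (Alice) has 1→2; 4 (Alice) has 4→6; 8 (Alice) has 8→6.
A3 = A2; e.g. 0 (Bob) can still go to 7. Fixed point.
0 never enters the attractor, so Bob can avoid the target forever.

Bob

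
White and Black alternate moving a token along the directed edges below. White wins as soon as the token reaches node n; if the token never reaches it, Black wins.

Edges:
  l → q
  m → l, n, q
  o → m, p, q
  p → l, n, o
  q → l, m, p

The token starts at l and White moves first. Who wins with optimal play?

Track states (vertex, player-to-move).
A0 = {(n,White), (n,Black)}
A1: add {(m,White), (p,White)}.
A2 = A1; e.g. (l,White) stays out. (l,White) never enters ⇒ Black avoids the target.

Black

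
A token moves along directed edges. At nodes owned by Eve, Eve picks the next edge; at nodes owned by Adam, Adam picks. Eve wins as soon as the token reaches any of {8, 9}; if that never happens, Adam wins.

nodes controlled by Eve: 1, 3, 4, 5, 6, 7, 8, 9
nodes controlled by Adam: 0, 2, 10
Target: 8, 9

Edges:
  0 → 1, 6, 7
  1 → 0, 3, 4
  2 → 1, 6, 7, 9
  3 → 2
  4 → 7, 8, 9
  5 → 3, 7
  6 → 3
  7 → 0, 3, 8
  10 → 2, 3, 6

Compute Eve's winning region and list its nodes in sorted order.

A0 = {8, 9}
A1: add {4, 7} — 4 (Eve) has 4→8; 7 (Eve) has 7→8.
A2: add {1, 5} — 1 (Eve) has 1→4; 5 (Eve) has 5→7.
A3 = A2; e.g. 0 (Adam) can still go to 6. Fixed point.
Eve's winning region = {1, 4, 5, 7, 8, 9}.

1, 4, 5, 7, 8, 9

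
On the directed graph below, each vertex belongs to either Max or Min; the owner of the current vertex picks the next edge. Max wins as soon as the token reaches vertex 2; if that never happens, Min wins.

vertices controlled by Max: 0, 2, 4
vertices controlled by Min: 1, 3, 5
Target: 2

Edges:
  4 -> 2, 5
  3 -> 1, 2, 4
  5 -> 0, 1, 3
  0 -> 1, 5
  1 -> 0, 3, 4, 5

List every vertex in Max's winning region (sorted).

A0 = {2}
A1: add {4} — 4 (Max) has 4→2.
A2 = A1; e.g. 0 (Max) has no edge into A1. Fixed point.
Max's winning region = {2, 4}.

2, 4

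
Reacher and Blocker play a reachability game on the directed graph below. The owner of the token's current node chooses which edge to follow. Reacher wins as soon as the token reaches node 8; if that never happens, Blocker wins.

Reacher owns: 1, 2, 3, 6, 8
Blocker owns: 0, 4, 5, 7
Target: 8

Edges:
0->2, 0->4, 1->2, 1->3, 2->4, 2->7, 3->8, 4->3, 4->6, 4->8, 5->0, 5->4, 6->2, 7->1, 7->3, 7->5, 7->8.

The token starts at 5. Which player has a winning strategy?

Blocker

A0 = {8}
A1: add {3} — 3 (Reacher) has 3→8.
A2: add {1} — 1 (Reacher) has 1→3.
A3 = A2; e.g. 0 (Blocker) can still go to 2. Fixed point.
5 never enters the attractor, so Blocker can avoid the target forever.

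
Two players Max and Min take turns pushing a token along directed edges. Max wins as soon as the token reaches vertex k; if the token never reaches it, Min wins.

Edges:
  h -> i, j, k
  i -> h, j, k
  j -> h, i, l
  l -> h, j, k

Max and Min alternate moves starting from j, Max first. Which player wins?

Min

Track states (vertex, player-to-move).
A0 = {(k,Max), (k,Min)}
A1: add {(h,Max), (i,Max), (l,Max)}.
A2: add {(j,Min)}.
A3 = A2; e.g. (h,Min) stays out. (j,Max) never enters ⇒ Min avoids the target.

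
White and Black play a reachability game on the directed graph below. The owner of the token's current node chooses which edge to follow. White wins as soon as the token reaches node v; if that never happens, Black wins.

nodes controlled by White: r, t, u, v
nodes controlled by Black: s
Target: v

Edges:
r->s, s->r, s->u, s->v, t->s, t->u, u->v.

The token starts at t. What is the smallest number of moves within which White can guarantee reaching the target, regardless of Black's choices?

A0 = {v}
A1: add {u} — u (White) has u→v.
A2: add {t} — t (White) has t→u.
A3 = A2; e.g. r (White) has no edge into A2. Fixed point.
t enters the attractor at level 2, so White can force the target in 2 moves from there.

2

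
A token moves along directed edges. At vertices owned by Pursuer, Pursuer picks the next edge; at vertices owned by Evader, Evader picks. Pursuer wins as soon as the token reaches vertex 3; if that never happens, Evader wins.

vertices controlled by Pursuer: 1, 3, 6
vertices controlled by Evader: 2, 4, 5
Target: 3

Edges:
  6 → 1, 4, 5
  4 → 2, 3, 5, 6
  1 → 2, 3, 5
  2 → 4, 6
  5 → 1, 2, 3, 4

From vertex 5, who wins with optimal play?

Evader

A0 = {3}
A1: add {1} — 1 (Pursuer) has 1→3.
A2: add {6} — 6 (Pursuer) has 6→1.
A3 = A2; e.g. 2 (Evader) can still go to 4. Fixed point.
5 never enters the attractor, so Evader can avoid the target forever.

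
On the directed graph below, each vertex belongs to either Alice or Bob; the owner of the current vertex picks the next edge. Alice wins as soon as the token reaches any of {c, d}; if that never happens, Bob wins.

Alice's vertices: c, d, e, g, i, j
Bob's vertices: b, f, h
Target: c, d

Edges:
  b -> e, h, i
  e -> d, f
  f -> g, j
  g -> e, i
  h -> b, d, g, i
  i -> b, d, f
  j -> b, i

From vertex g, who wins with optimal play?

A0 = {c, d}
A1: add {e, i} — e (Alice) has e→d; i (Alice) has i→d.
A2: add {g, j} — g (Alice) has g→e; j (Alice) has j→i.
g ∈ A2, so Alice can force the target.

Alice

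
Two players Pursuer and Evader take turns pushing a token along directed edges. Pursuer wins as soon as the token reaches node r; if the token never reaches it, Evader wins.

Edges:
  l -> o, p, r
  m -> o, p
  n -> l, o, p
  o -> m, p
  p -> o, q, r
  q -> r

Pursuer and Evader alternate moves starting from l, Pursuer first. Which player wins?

Track states (vertex, player-to-move).
A0 = {(r,Pursuer), (r,Evader)}
A1: add {(l,Pursuer), (p,Pursuer), (q,Pursuer), (q,Evader)}.
(l,Pursuer) ∈ A1 ⇒ Pursuer forces the target.

Pursuer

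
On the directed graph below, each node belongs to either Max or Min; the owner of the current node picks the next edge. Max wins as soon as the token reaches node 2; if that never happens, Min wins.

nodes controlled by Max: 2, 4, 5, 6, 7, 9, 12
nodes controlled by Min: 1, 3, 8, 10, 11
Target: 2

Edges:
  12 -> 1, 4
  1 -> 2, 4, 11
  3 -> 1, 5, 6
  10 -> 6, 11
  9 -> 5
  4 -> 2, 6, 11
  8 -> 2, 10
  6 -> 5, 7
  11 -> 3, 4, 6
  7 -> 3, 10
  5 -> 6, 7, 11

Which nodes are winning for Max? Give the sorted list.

2, 4, 12

A0 = {2}
A1: add {4} — 4 (Max) has 4→2.
A2: add {12} — 12 (Max) has 12→4.
A3 = A2; e.g. 1 (Min) can still go to 11. Fixed point.
Max's winning region = {2, 4, 12}.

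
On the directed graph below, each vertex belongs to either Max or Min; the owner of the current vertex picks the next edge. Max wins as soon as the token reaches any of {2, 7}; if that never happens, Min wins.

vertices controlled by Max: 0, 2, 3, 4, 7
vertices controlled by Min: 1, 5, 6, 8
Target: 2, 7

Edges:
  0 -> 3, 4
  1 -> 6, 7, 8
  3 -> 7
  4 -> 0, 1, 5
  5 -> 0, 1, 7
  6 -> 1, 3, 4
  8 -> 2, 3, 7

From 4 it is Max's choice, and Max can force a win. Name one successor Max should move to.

A0 = {2, 7}
A1: add {3} — 3 (Max) has 3→7.
A2: add {0, 8} — 0 (Max) has 0→3; 8 (Min): all of {2, 3, 7} already in.
A3: add {4} — 4 (Max) has 4→0.
A4 = A3; e.g. 1 (Min) can still go to 6. Fixed point.
From 4, successor 0 is in the attractor (rank 2); the other successors 1, 5 are not.

0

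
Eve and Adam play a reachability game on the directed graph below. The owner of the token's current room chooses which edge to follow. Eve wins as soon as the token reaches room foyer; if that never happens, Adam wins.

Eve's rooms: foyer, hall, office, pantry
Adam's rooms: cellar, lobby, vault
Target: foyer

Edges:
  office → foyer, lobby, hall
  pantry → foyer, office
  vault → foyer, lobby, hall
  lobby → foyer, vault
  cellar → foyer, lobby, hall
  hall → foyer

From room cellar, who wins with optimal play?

Adam

A0 = {foyer}
A1: add {hall, office, pantry} — office (Eve) has office→foyer; pantry (Eve) has pantry→foyer; hall (Eve) has hall→foyer.
A2 = A1; e.g. vault (Adam) can still go to lobby. Fixed point.
cellar never enters the attractor, so Adam can avoid the target forever.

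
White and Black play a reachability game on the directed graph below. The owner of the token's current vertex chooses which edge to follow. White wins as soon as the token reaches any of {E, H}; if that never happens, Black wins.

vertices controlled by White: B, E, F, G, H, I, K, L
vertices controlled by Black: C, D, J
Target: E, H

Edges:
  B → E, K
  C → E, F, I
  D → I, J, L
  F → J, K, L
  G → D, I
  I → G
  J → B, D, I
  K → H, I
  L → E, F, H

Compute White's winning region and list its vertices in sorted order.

B, E, F, H, K, L

A0 = {E, H}
A1: add {B, K, L} — B (White) has B→E; K (White) has K→H; L (White) has L→E.
A2: add {F} — F (White) has F→K.
A3 = A2; e.g. C (Black) can still go to I. Fixed point.
White's winning region = {B, E, F, H, K, L}.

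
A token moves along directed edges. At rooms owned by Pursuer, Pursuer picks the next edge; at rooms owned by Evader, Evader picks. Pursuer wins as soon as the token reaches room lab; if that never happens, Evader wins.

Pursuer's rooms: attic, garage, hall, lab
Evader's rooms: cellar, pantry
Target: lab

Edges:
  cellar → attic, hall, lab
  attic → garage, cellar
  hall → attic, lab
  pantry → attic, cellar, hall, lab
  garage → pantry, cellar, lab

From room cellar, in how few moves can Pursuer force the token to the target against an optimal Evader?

A0 = {lab}
A1: add {garage, hall} — garage (Pursuer) has garage→lab; hall (Pursuer) has hall→lab.
A2: add {attic} — attic (Pursuer) has attic→garage.
A3: add {cellar} — cellar (Evader): all of {attic, hall, lab} already in.
cellar enters the attractor at level 3, so Pursuer can force the target in 3 moves from there.

3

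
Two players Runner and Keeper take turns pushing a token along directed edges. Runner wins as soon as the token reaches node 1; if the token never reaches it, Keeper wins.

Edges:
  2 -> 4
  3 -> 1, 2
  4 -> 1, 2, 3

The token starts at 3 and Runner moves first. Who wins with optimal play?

Track states (vertex, player-to-move).
A0 = {(1,Runner), (1,Keeper)}
A1: add {(3,Runner), (4,Runner)}.
(3,Runner) ∈ A1 ⇒ Runner forces the target.

Runner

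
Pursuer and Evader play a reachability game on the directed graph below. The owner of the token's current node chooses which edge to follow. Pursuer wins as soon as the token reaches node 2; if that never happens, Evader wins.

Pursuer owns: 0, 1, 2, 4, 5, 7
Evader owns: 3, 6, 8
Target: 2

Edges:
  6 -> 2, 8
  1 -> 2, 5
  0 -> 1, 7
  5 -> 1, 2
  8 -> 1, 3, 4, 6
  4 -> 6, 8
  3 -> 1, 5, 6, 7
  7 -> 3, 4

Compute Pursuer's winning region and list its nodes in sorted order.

A0 = {2}
A1: add {1, 5} — 1 (Pursuer) has 1→2; 5 (Pursuer) has 5→2.
A2: add {0} — 0 (Pursuer) has 0→1.
A3 = A2; e.g. 3 (Evader) can still go to 6. Fixed point.
Pursuer's winning region = {0, 1, 2, 5}.

0, 1, 2, 5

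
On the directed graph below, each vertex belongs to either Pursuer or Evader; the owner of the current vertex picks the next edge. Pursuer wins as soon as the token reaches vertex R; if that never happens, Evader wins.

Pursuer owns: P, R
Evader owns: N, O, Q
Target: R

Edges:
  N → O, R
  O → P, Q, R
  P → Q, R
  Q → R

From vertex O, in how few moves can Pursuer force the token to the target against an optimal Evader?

A0 = {R}
A1: add {P, Q} — P (Pursuer) has P→R; Q (Evader): all of {R} already in.
A2: add {O} — O (Evader): all of {P, Q, R} already in.
O enters the attractor at level 2, so Pursuer can force the target in 2 moves from there.

2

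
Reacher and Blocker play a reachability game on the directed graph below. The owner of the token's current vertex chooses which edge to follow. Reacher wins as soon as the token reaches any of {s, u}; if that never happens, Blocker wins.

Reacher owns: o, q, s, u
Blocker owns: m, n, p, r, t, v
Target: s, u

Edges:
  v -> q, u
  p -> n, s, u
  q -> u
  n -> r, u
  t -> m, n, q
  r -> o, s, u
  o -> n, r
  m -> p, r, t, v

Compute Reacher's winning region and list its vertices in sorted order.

A0 = {s, u}
A1: add {q} — q (Reacher) has q→u.
A2: add {v} — v (Blocker): all of {q, u} already in.
A3 = A2; e.g. m (Blocker) can still go to p. Fixed point.
Reacher's winning region = {q, s, u, v}.

q, s, u, v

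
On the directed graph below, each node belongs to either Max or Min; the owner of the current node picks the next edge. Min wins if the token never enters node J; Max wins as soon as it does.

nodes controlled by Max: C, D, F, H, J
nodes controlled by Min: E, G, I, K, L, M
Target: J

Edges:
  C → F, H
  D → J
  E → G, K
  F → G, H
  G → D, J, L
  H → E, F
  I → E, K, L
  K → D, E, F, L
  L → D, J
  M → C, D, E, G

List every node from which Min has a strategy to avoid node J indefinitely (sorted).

E, I, K, M

A0 = {J}
A1: add {D} — D (Max) has D→J.
A2: add {L} — L (Min): all of {D, J} already in.
A3: add {G} — G (Min): all of {D, J, L} already in.
A4: add {F} — F (Max) has F→G.
A5: add {C, H} — C (Max) has C→F; H (Max) has H→F.
A6 = A5; e.g. E (Min) can still go to K. Fixed point.
Max's attractor = {C, D, F, G, H, J, L}; Min avoids the target exactly from the complement.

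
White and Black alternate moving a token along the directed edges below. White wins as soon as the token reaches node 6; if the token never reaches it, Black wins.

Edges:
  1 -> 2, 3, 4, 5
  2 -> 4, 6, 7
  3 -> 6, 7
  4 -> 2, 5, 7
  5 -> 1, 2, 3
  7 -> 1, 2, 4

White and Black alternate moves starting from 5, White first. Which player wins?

Black

Track states (vertex, player-to-move).
A0 = {(6,White), (6,Black)}
A1: add {(2,White), (3,White)}.
A2 = A1; e.g. (1,White) stays out. (5,White) never enters ⇒ Black avoids the target.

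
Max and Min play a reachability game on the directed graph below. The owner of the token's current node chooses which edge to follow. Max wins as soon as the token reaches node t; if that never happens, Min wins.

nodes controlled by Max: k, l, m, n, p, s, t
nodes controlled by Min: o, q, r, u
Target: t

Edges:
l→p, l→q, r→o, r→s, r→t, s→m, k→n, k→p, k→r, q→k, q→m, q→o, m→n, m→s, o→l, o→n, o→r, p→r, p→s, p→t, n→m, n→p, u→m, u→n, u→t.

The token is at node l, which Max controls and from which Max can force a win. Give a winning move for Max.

p

A0 = {t}
A1: add {p} — p (Max) has p→t.
A2: add {k, l, n} — k (Max) has k→p; l (Max) has l→p; n (Max) has n→p.
A3: add {m} — m (Max) has m→n.
A4: add {s, u} — s (Max) has s→m; u (Min): all of {m, n, t} already in.
A5 = A4; e.g. o (Min) can still go to r. Fixed point.
From l, successor p is in the attractor (rank 1); the other successor q is not.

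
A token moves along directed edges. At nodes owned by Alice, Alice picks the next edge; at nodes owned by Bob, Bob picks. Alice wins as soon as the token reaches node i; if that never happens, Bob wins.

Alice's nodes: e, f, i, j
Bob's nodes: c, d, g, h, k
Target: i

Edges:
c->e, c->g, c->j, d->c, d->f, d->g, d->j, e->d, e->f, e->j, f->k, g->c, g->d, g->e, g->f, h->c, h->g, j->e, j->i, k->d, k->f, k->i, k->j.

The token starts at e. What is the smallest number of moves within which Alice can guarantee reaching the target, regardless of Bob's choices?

2

A0 = {i}
A1: add {j} — j (Alice) has j→i.
A2: add {e} — e (Alice) has e→j.
A3 = A2; e.g. c (Bob) can still go to g. Fixed point.
e enters the attractor at level 2, so Alice can force the target in 2 moves from there.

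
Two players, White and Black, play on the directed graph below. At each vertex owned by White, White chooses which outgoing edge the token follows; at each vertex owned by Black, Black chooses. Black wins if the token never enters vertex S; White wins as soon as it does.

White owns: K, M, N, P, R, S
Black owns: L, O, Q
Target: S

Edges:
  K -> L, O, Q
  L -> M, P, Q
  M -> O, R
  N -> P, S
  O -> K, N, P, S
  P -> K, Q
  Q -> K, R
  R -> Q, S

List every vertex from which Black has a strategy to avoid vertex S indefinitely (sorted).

K, L, O, P, Q

A0 = {S}
A1: add {N, R} — N (White) has N→S; R (White) has R→S.
A2: add {M} — M (White) has M→R.
A3 = A2; e.g. K (White) has no edge into A2. Fixed point.
White's attractor = {M, N, R, S}; Black avoids the target exactly from the complement.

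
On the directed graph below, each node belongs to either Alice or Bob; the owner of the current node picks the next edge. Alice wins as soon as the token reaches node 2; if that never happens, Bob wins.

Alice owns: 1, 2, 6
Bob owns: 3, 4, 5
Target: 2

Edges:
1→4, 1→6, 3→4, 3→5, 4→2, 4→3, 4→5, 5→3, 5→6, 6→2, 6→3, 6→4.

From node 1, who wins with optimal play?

Alice

A0 = {2}
A1: add {6} — 6 (Alice) has 6→2.
A2: add {1} — 1 (Alice) has 1→6.
A3 = A2; e.g. 3 (Bob) can still go to 4. Fixed point.
1 ∈ A2, so Alice can force the target.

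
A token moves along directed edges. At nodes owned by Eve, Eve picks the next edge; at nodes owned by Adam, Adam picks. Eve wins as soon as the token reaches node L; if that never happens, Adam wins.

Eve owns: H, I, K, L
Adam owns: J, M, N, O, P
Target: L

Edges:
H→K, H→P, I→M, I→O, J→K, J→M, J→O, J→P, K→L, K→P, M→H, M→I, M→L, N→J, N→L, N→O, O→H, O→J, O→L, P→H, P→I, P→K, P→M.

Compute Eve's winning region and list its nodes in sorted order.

H, K, L

A0 = {L}
A1: add {K} — K (Eve) has K→L.
A2: add {H} — H (Eve) has H→K.
A3 = A2; e.g. I (Eve) has no edge into A2. Fixed point.
Eve's winning region = {H, K, L}.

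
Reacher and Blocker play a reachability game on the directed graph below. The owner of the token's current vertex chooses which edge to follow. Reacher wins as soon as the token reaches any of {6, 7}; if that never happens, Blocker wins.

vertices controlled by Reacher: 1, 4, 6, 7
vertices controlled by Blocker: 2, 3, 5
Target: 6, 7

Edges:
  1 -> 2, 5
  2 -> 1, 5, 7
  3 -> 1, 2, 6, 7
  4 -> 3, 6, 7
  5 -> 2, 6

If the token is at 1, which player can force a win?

A0 = {6, 7}
A1: add {4} — 4 (Reacher) has 4→6.
A2 = A1; e.g. 1 (Reacher) has no edge into A1. Fixed point.
1 never enters the attractor, so Blocker can avoid the target forever.

Blocker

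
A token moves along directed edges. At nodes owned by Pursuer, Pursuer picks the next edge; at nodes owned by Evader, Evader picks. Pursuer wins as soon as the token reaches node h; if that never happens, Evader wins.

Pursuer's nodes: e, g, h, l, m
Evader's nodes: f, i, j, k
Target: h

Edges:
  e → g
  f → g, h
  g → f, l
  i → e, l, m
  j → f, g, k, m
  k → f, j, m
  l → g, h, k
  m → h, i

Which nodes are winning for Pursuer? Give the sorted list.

e, f, g, h, i, l, m

A0 = {h}
A1: add {l, m} — l (Pursuer) has l→h; m (Pursuer) has m→h.
A2: add {g} — g (Pursuer) has g→l.
A3: add {e, f} — e (Pursuer) has e→g; f (Evader): all of {g, h} already in.
A4: add {i} — i (Evader): all of {e, l, m} already in.
A5 = A4; e.g. j (Evader) can still go to k. Fixed point.
Pursuer's winning region = {e, f, g, h, i, l, m}.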